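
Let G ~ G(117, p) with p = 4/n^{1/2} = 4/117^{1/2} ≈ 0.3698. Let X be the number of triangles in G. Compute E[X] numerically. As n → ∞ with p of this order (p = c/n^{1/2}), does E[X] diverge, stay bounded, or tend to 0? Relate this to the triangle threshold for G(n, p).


Number of potential triangles: C(117, 3) = 260130.
Each occurs with probability p³ ≈ (0.3698)³ ≈ 5.05709581e-02.
By linearity: E[X] = C(117, 3)·p³ ≈ 260130 · 5.05709581e-02 ≈ 13155.023320.
Since α = 1/2 < 1, p = c/n^{1/2} ≫ 1/n is above the triangle threshold p ~ 1/n. Asymptotically E[X] ~ (c³/6)·n^{3(1−α)} = (4³/6)·n^{1.5} → ∞; triangles are abundant w.h.p.

E[X] ≈ 13155.023320; in regime p = Θ(1/n^{1/2}) E[X] diverges (above the triangle threshold p ~ 1/n).


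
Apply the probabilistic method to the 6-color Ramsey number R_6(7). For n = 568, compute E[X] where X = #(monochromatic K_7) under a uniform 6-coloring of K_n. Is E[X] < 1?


E[X] = C(568, 7) · 6^{1 − 21} = 3646611956239704 · 6^{−20} = 3646611956239704/3656158440062976.
As a reduced fraction: E[X] = 16882462760369/16926659444736 ≈ 0.997.
Is E[X] < 1? YES.
Since E[X] < 1, there exists a 6-coloring of K_{568} with no monochromatic K_7; hence R_6(7) > 568.

E[X] = 16882462760369/16926659444736 ≈ 0.997; E[X] < 1, so R_6(7) > 568.


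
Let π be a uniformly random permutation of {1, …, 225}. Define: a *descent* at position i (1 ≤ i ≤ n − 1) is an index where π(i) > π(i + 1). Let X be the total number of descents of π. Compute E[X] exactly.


Write X = Σ X_I over i = 1, …, 224, with X_I the indicator of one descent.
There are 224 indicators.
For each fixed i, the pair (π(i), π(i+1)) is a uniformly random ordered pair of distinct values from {1, …, 225}; by symmetry P[π(i) > π(i+1)] = 1/2.
By linearity: E[X] = 224 · (1/2) = (225 − 1) · (1/2) = 112 ≈ 112.00000.

E[X] = 112 = 112.00000.


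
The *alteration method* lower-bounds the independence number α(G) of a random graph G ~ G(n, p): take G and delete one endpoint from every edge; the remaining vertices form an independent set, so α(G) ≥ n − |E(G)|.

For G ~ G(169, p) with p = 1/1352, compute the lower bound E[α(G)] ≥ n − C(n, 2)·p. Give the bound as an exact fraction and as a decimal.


E[|E(G)|] = C(169, 2)·p = 14196 · (1/1352) = 21/2.
E[α(G)] ≥ n − E[|E(G)|] = 169 − 21/2 = 317/2.
Numerically: ≈ 158.500.
(This is only a lower bound; the true E[α(G)] may be larger.)

E[α(G)] ≥ 317/2 ≈ 158.500.


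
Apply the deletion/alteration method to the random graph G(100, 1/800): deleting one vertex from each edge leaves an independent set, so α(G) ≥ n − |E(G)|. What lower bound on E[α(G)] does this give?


E[|E(G)|] = C(100, 2)·p = 4950 · (1/800) = 99/16.
E[α(G)] ≥ n − E[|E(G)|] = 100 − 99/16 = 1501/16.
Numerically: ≈ 93.812500.
(This is only a lower bound; the true E[α(G)] may be larger.)

E[α(G)] ≥ 1501/16 ≈ 93.812500.


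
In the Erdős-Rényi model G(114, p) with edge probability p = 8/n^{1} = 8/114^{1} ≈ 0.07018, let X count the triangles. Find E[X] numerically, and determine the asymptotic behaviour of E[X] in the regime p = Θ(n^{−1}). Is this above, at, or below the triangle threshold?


Number of potential triangles: C(114, 3) = 240464.
Each occurs with probability p³ ≈ (0.07018)³ ≈ 3.455854e-04.
By linearity: E[X] = C(114, 3)·p³ ≈ 240464 · 3.455854e-04 ≈ 83.1009.
Here α = 1, so p = 8/n is exactly at the triangle threshold p ~ 1/n. Asymptotically E[X] → c³/6 = 8³/6 = 256/3 ≈ 85.3333, a bounded constant. In this regime the triangle count is asymptotically Poisson(c³/6).

E[X] ≈ 83.1009; in regime p = Θ(1/n^{1}) E[X] stays bounded (at the triangle threshold p ~ 1/n).


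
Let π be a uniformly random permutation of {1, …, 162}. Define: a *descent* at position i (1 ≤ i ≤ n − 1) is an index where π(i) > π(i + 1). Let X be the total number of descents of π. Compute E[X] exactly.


Write X = Σ X_I over i = 1, …, 161, with X_I the indicator of one descent.
There are 161 indicators.
For each fixed i, the pair (π(i), π(i+1)) is a uniformly random ordered pair of distinct values from {1, …, 162}; by symmetry P[π(i) > π(i+1)] = 1/2.
By linearity: E[X] = 161 · (1/2) = (162 − 1) · (1/2) = 161/2 ≈ 80.500.

E[X] = 161/2 = 80.500.


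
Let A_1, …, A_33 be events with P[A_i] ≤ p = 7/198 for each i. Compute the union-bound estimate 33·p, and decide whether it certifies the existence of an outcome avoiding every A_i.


Union bound: P[∪_{i=1}^{33} A_i] ≤ Σ_i P[A_i] ≤ 33·p = 33·(7/198) = 7/6.
Numerically: 7/6 ≈ 1.166667.
Is 7/6 < 1? NO.
Since the bound 7/6 is ≥ 1, the union bound is uninformative here; it does NOT by itself certify existence.

33·p = 7/6 ≈ 1.166667; existence NOT certified by the union bound.


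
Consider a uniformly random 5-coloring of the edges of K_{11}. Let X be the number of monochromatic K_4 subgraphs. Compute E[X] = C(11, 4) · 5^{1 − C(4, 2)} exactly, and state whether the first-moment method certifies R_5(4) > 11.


E[X] = C(11, 4) · 5^{1 − 6} = 330 · 5^{−5} = 330/3125.
As a reduced fraction: E[X] = 66/625 ≈ 0.106.
Is E[X] < 1? YES.
Since E[X] < 1, there exists a 5-coloring of K_{11} with no monochromatic K_4; hence R_5(4) > 11.

E[X] = 66/625 ≈ 0.106; E[X] < 1, so R_5(4) > 11.


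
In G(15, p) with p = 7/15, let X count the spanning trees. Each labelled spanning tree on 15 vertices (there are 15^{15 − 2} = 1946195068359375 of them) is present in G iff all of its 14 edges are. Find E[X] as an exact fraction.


K_15 has 15^{15 − 2} = 1946195068359375 labelled spanning trees.
For each such spanning tree H, let X_H = 1 if all 14 edges of H are present in G. Then P[X_H = 1] = p^{14} = (7/15)^{14} = 678223072849/29192926025390625.
By linearity: E[X] = Σ_H E[X_H] = 1946195068359375 · p^{14} = 1946195068359375 · 678223072849/29192926025390625 = 678223072849/15.
Numerically: E[X] ≈ 4.521e+10.

E[X] = 1946195068359375 · (7/15)^{14} = 678223072849/15 ≈ 4.521e+10.


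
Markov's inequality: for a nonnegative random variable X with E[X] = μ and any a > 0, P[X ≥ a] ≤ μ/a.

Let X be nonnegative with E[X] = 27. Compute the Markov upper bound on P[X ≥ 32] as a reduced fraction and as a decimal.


μ = E[X] = 27, a = 32.
Markov: P[X ≥ 32] ≤ μ/a = (27)/32 = 27/32.
Numerically: ≈ 0.8438.
(Since a = 32 > μ = 27.0000, the bound 27/32 is < 1 and informative.)

P[X ≥ 32] ≤ 27/32 ≈ 0.8438.


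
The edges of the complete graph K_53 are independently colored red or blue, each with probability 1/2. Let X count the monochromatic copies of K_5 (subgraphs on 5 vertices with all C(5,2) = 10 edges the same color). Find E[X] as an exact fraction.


Let X = Σ_S X_S over the C(53, 5) = 2869685 subsets S of size 5, where X_S = 1 if the K_5 on S is monochromatic.
For a fixed S, the K_5 on S has C(5, 2) = 10 edges. P[all 10 edges red] = (1/2)^10, and likewise for blue, so P[monochromatic] = 2·(1/2)^10 = 2^{1 − 10} = 1/512.
By linearity: E[X] = C(53, 5) · 2^{1 − 10} = 2869685 · 1/512 = 2869685/512.
Numerically: E[X] ≈ 5604.85352.

E[X] = C(53,5)·2^(1−C(5,2)) = 2869685/512 ≈ 5604.85352.


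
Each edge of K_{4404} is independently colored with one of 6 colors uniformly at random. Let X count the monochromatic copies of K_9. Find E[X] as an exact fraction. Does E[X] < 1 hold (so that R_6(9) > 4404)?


E[X] = C(4404, 9) · 6^{1 − 36} = 1703375445537161676647015880 · 6^{−35} = 1703375445537161676647015880/1719070799748422591028658176.
As a reduced fraction: E[X] = 70973976897381736526958995/71627949989517607959527424 ≈ 0.99087.
Is E[X] < 1? YES.
Since E[X] < 1, there exists a 6-coloring of K_{4404} with no monochromatic K_9; hence R_6(9) > 4404.

E[X] = 70973976897381736526958995/71627949989517607959527424 ≈ 0.99087; E[X] < 1, so R_6(9) > 4404.


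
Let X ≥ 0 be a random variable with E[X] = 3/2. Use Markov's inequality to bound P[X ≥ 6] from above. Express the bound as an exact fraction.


μ = E[X] = 3/2, a = 6.
Markov: P[X ≥ 6] ≤ μ/a = (3/2)/6 = 1/4.
Numerically: ≈ 0.2500.
(Since a = 6 > μ = 1.5000, the bound 1/4 is < 1 and informative.)

P[X ≥ 6] ≤ 1/4 ≈ 0.2500.


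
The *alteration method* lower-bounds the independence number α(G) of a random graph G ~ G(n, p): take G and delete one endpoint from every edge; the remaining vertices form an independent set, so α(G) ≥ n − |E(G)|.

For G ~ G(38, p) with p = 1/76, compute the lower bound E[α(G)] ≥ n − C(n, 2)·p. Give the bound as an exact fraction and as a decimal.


E[|E(G)|] = C(38, 2)·p = 703 · (1/76) = 37/4.
E[α(G)] ≥ n − E[|E(G)|] = 38 − 37/4 = 115/4.
Numerically: ≈ 28.750.
(This is only a lower bound; the true E[α(G)] may be larger.)

E[α(G)] ≥ 115/4 ≈ 28.750.


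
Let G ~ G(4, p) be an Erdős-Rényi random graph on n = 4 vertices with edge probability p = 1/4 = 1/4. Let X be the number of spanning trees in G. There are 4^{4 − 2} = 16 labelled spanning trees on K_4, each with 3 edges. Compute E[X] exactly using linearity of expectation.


K_4 has 4^{4 − 2} = 16 labelled spanning trees.
For each such spanning tree H, let X_H = 1 if all 3 edges of H are present in G. Then P[X_H = 1] = p^{3} = (1/4)^{3} = 1/64.
Summing the indicators: E[X] = Σ_H E[X_H] = 16 · p^{3} = 16 · 1/64 = 1/4.
Numerically: E[X] ≈ 0.25.

E[X] = 16 · (1/4)^{3} = 1/4 ≈ 0.25.


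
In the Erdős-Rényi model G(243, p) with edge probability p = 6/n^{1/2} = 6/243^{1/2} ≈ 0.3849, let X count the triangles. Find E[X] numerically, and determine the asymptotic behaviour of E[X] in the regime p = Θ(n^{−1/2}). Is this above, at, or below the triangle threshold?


Number of potential triangles: C(243, 3) = 2362041.
Each occurs with probability p³ ≈ (0.3849)³ ≈ 5.702225e-02.
By linearity: E[X] = C(243, 3)·p³ ≈ 2362041 · 5.702225e-02 ≈ 134688.8896.
Since α = 1/2 < 1, p = c/n^{1/2} ≫ 1/n is above the triangle threshold p ~ 1/n. Asymptotically E[X] ~ (c³/6)·n^{3(1−α)} = (6³/6)·n^{1.5} → ∞; triangles are abundant w.h.p.

E[X] ≈ 134688.8896; in regime p = Θ(1/n^{1/2}) E[X] diverges (above the triangle threshold p ~ 1/n).


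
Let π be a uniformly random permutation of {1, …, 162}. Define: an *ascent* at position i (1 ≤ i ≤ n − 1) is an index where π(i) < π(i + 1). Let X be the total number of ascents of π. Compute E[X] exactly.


Write X = Σ X_I over i = 1, …, 161, with X_I the indicator of one ascent.
There are 161 indicators.
For each fixed i, the pair (π(i), π(i+1)) is a uniformly random ordered pair of distinct values from {1, …, 162}; by symmetry P[π(i) < π(i+1)] = 1/2.
By linearity: E[X] = 161 · (1/2) = (162 − 1) · (1/2) = 161/2 ≈ 80.50000.

E[X] = 161/2 = 80.50000.


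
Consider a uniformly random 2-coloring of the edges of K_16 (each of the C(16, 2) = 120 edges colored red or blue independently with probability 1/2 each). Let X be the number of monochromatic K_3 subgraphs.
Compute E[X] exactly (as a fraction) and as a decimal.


Let X = Σ_S X_S over the C(16, 3) = 560 subsets S of size 3, where X_S = 1 if the K_3 on S is monochromatic.
For a fixed S, the K_3 on S has C(3, 2) = 3 edges. P[all 3 edges red] = (1/2)^3, and likewise for blue, so P[monochromatic] = 2·(1/2)^3 = 2^{1 − 3} = 1/4.
Summing: E[X] = C(16, 3) · 2^{1 − 3} = 560 · 1/4 = 140.
Numerically: E[X] ≈ 140.000.

E[X] = C(16,3)·2^(1−C(3,2)) = 140 ≈ 140.000.


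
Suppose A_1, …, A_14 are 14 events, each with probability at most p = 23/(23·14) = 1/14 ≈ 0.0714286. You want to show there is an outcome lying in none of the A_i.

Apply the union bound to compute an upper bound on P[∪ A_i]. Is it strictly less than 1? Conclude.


Union bound: P[∪_{i=1}^{14} A_i] ≤ Σ_i P[A_i] ≤ 14·p = 14·(1/14) = 1.
Numerically: 1 ≈ 1.0000000.
Is 1 < 1? NO.
Since the bound 1 is ≥ 1, the union bound is uninformative here; it does NOT by itself certify existence.

14·p = 1 ≈ 1.0000000; existence NOT certified by the union bound.


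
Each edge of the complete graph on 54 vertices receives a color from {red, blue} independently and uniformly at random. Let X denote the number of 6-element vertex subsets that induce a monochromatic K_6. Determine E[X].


Let X = Σ_S X_S over the C(54, 6) = 25827165 subsets S of size 6, where X_S = 1 if the K_6 on S is monochromatic.
For a fixed S, the K_6 on S has C(6, 2) = 15 edges. P[all 15 edges red] = (1/2)^15, and likewise for blue, so P[monochromatic] = 2·(1/2)^15 = 2^{1 − 15} = 1/16384.
By linearity: E[X] = C(54, 6) · 2^{1 − 15} = 25827165 · 1/16384 = 25827165/16384.
Numerically: E[X] ≈ 1576.365.

E[X] = C(54,6)·2^(1−C(6,2)) = 25827165/16384 ≈ 1576.365.


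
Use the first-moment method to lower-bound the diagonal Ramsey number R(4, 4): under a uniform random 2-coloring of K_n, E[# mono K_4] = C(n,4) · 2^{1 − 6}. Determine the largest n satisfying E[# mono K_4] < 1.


We need C(n, 4) · 2^{1 − 6} < 1, i.e. C(n, 4) < 2^{6 − 1} = 32.
Check values of n near the boundary:
  n = 4: C(4, 4) = 1; 1 < 32? YES
  n = 5: C(5, 4) = 5; 5 < 32? YES
  n = 6: C(6, 4) = 15; 15 < 32? YES
  n = 7: C(7, 4) = 35; 35 < 32? NO
  n = 8: C(8, 4) = 70; 70 < 32? NO
  n = 9: C(9, 4) = 126; 126 < 32? NO
The largest n with C(n, 4) < 32 is n = 6 (where E[X] = 15/32 ≈ 0.4687500). Hence R(4, 4) > 6, i.e. R(4, 4) ≥ 7.

Largest n = 6; hence R(4, 4) > 6.


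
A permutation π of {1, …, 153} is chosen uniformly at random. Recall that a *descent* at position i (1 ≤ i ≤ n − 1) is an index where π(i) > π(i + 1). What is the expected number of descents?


Write X = Σ X_I over i = 1, …, 152, with X_I the indicator of one descent.
There are 152 indicators.
For each fixed i, the pair (π(i), π(i+1)) is a uniformly random ordered pair of distinct values from {1, …, 153}; by symmetry P[π(i) > π(i+1)] = 1/2.
By linearity: E[X] = 152 · (1/2) = (153 − 1) · (1/2) = 76 ≈ 76.000.

E[X] = 76 = 76.000.


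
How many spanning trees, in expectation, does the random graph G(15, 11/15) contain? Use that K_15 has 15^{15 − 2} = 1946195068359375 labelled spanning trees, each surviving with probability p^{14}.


K_15 has 15^{15 − 2} = 1946195068359375 labelled spanning trees.
For each such spanning tree H, let X_H = 1 if all 14 edges of H are present in G. Then P[X_H = 1] = p^{14} = (11/15)^{14} = 379749833583241/29192926025390625.
By linearity of expectation: E[X] = Σ_H E[X_H] = 1946195068359375 · p^{14} = 1946195068359375 · 379749833583241/29192926025390625 = 379749833583241/15.
Numerically: E[X] ≈ 2.53e+13.

E[X] = 1946195068359375 · (11/15)^{14} = 379749833583241/15 ≈ 2.53e+13.


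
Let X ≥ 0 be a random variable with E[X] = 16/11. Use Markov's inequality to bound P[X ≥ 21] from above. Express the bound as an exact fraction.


μ = E[X] = 16/11, a = 21.
Markov: P[X ≥ 21] ≤ μ/a = (16/11)/21 = 16/231.
Numerically: ≈ 0.06926.
(Since a = 21 > μ = 1.45455, the bound 16/231 is < 1 and informative.)

P[X ≥ 21] ≤ 16/231 ≈ 0.06926.


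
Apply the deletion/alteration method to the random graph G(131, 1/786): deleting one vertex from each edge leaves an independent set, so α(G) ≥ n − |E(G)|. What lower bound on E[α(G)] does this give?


E[|E(G)|] = C(131, 2)·p = 8515 · (1/786) = 65/6.
E[α(G)] ≥ n − E[|E(G)|] = 131 − 65/6 = 721/6.
Numerically: ≈ 120.16667.
(This is only a lower bound; the true E[α(G)] may be larger.)

E[α(G)] ≥ 721/6 ≈ 120.16667.


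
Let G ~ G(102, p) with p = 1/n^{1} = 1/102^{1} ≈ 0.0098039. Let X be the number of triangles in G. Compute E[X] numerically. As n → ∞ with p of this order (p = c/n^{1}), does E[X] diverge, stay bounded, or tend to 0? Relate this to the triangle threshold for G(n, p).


Number of potential triangles: C(102, 3) = 171700.
Each occurs with probability p³ ≈ (0.0098039)³ ≈ 9.4232233e-07.
By linearity: E[X] = C(102, 3)·p³ ≈ 171700 · 9.4232233e-07 ≈ 0.16180.
Here α = 1, so p = 1/n is exactly at the triangle threshold p ~ 1/n. Asymptotically E[X] → c³/6 = 1³/6 = 1/6 ≈ 0.16667, a bounded constant. In this regime the triangle count is asymptotically Poisson(c³/6).

E[X] ≈ 0.16180; in regime p = Θ(1/n^{1}) E[X] stays bounded (at the triangle threshold p ~ 1/n).


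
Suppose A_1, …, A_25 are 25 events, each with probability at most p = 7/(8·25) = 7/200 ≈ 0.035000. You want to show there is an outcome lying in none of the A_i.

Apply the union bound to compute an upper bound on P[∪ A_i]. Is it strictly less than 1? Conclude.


Union bound: P[∪_{i=1}^{25} A_i] ≤ Σ_i P[A_i] ≤ 25·p = 25·(7/200) = 7/8.
Numerically: 7/8 ≈ 0.875000.
Is 7/8 < 1? YES.
Since P[∪ A_i] ≤ 7/8 < 1, the complement has P[∩ A_i^c] ≥ 1 − 7/8 = 1/8 > 0, so some outcome avoids every A_i.

25·p = 7/8 ≈ 0.875000; existence CERTIFIED by the union bound.


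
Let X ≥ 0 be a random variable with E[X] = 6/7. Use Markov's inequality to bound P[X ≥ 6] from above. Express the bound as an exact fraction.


μ = E[X] = 6/7, a = 6.
Markov: P[X ≥ 6] ≤ μ/a = (6/7)/6 = 1/7.
Numerically: ≈ 0.143.
(Since a = 6 > μ = 0.857, the bound 1/7 is < 1 and informative.)

P[X ≥ 6] ≤ 1/7 ≈ 0.143.


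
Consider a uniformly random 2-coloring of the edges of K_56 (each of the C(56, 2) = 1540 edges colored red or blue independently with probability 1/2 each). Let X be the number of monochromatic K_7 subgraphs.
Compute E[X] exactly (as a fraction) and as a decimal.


Let X = Σ_S X_S over the C(56, 7) = 231917400 subsets S of size 7, where X_S = 1 if the K_7 on S is monochromatic.
For a fixed S, the K_7 on S has C(7, 2) = 21 edges. P[all 21 edges red] = (1/2)^21, and likewise for blue, so P[monochromatic] = 2·(1/2)^21 = 2^{1 − 21} = 1/1048576.
By linearity of expectation: E[X] = C(56, 7) · 2^{1 − 21} = 231917400 · 1/1048576 = 28989675/131072.
Numerically: E[X] ≈ 221.1737.

E[X] = C(56,7)·2^(1−C(7,2)) = 28989675/131072 ≈ 221.1737.


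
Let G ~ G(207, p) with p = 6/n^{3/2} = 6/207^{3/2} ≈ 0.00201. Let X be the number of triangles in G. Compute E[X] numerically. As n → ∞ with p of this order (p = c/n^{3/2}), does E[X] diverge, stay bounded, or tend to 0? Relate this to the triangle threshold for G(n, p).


Number of potential triangles: C(207, 3) = 1456935.
Each occurs with probability p³ ≈ (0.00201)³ ≈ 8.17687e-09.
By linearity: E[X] = C(207, 3)·p³ ≈ 1456935 · 8.17687e-09 ≈ 0.012.
Since α = 3/2 > 1, p = c/n^{3/2} = o(1/n) is below the triangle threshold p ~ 1/n. Asymptotically E[X] ~ (c³/6)·n^{3(1−α)} = (6³/6)·n^{-1.5} → 0, so by Markov's inequality G has no triangles w.h.p.

E[X] ≈ 0.012; in regime p = Θ(1/n^{3/2}) E[X] tends to 0 (below the triangle threshold p ~ 1/n).


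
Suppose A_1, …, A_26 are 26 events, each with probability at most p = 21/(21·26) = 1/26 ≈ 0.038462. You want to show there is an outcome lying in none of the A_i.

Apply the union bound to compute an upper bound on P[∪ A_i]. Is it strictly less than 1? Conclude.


Union bound: P[∪_{i=1}^{26} A_i] ≤ Σ_i P[A_i] ≤ 26·p = 26·(1/26) = 1.
Numerically: 1 ≈ 1.000000.
Is 1 < 1? NO.
Since the bound 1 is ≥ 1, the union bound is uninformative here; it does NOT by itself certify existence.

26·p = 1 ≈ 1.000000; existence NOT certified by the union bound.


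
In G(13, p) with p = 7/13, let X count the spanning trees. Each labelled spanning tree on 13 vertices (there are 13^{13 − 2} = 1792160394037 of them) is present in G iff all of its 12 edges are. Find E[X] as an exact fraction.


K_13 has 13^{13 − 2} = 1792160394037 labelled spanning trees.
For each such spanning tree H, let X_H = 1 if all 12 edges of H are present in G. Then P[X_H = 1] = p^{12} = (7/13)^{12} = 13841287201/23298085122481.
Summing the indicators: E[X] = Σ_H E[X_H] = 1792160394037 · p^{12} = 1792160394037 · 13841287201/23298085122481 = 13841287201/13.
Numerically: E[X] ≈ 1.0647e+09.

E[X] = 1792160394037 · (7/13)^{12} = 13841287201/13 ≈ 1.0647e+09.


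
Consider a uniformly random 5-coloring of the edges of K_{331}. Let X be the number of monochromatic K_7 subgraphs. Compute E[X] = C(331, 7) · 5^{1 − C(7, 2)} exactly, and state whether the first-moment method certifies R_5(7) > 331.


E[X] = C(331, 7) · 5^{1 − 21} = 81027017349850 · 5^{−20} = 81027017349850/95367431640625.
As a reduced fraction: E[X] = 3241080693994/3814697265625 ≈ 0.849630.
Is E[X] < 1? YES.
Since E[X] < 1, there exists a 5-coloring of K_{331} with no monochromatic K_7; hence R_5(7) > 331.

E[X] = 3241080693994/3814697265625 ≈ 0.849630; E[X] < 1, so R_5(7) > 331.


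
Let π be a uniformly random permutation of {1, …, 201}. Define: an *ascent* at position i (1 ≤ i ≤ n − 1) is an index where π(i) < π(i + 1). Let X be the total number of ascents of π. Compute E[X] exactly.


Write X = Σ X_I over i = 1, …, 200, with X_I the indicator of one ascent.
There are 200 indicators.
For each fixed i, the pair (π(i), π(i+1)) is a uniformly random ordered pair of distinct values from {1, …, 201}; by symmetry P[π(i) < π(i+1)] = 1/2.
By linearity: E[X] = 200 · (1/2) = (201 − 1) · (1/2) = 100 ≈ 100.0000.

E[X] = 100 = 100.0000.


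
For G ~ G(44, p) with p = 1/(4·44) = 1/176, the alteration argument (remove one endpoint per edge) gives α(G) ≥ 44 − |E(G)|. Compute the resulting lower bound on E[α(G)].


E[|E(G)|] = C(44, 2)·p = 946 · (1/176) = 43/8.
E[α(G)] ≥ n − E[|E(G)|] = 44 − 43/8 = 309/8.
Numerically: ≈ 38.62500.
(This is only a lower bound; the true E[α(G)] may be larger.)

E[α(G)] ≥ 309/8 ≈ 38.62500.


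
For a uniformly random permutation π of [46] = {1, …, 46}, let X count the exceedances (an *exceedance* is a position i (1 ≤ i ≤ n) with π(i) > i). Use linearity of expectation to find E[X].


Write X = Σ_{i=1}^{46} X_i, where X_i = 1_{π(i) > i}.
For each fixed i, π(i) is uniform over {1, …, 46} (marginal of a uniform permutation), so P[π(i) > i] = (n − i)/n. Summing: Σ_{i=1}^{46} (n − i)/n = (0 + 1 + … + 45)/46 = 46(46 − 1)/(2·46) = (46 − 1)/2.
Hence E[X] = Σ_{i=1}^{46} (46 − i)/46 = 45/2 ≈ 22.5000.

E[X] = 45/2 = 22.5000.


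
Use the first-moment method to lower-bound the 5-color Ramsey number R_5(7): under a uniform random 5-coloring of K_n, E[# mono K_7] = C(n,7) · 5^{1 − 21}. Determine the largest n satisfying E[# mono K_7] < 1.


We need C(n, 7) · 5^{1 − 21} < 1, i.e. C(n, 7) < 5^{21 − 1} = 95367431640625.
Check values of n near the boundary:
  n = 334: C(334, 7) = 86359460961576; 86359460961576 < 95367431640625? YES
  n = 335: C(335, 7) = 88202498238195; 88202498238195 < 95367431640625? YES
  n = 336: C(336, 7) = 90079147136880; 90079147136880 < 95367431640625? YES
  n = 337: C(337, 7) = 91989916924632; 91989916924632 < 95367431640625? YES
  n = 338: C(338, 7) = 93935323022736; 93935323022736 < 95367431640625? YES
  n = 339: C(339, 7) = 95915887062372; 95915887062372 < 95367431640625? NO
  n = 340: C(340, 7) = 97932136940560; 97932136940560 < 95367431640625? NO
  n = 341: C(341, 7) = 99984606876440; 99984606876440 < 95367431640625? NO
The largest n with C(n, 7) < 95367431640625 is n = 338 (where E[X] = 93935323022736/95367431640625 ≈ 0.9850). Hence R_5(7) > 338, i.e. R_5(7) ≥ 339.

Largest n = 338; hence R_5(7) > 338.


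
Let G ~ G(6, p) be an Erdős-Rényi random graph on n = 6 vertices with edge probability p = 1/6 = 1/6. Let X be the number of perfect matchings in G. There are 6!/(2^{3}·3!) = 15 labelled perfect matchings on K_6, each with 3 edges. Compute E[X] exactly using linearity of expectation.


K_6 has 6!/(2^{3}·3!) = 15 labelled perfect matchings.
For each such perfect matching H, let X_H = 1 if all 3 edges of H are present in G. Then P[X_H = 1] = p^{3} = (1/6)^{3} = 1/216.
Summing the indicators: E[X] = Σ_H E[X_H] = 15 · p^{3} = 15 · 1/216 = 5/72.
Numerically: E[X] ≈ 0.0694444.

E[X] = 15 · (1/6)^{3} = 5/72 ≈ 0.0694444.


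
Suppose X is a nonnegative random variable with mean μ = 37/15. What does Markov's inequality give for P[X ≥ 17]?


μ = E[X] = 37/15, a = 17.
Markov: P[X ≥ 17] ≤ μ/a = (37/15)/17 = 37/255.
Numerically: ≈ 0.1451.
(Since a = 17 > μ = 2.4667, the bound 37/255 is < 1 and informative.)

P[X ≥ 17] ≤ 37/255 ≈ 0.1451.


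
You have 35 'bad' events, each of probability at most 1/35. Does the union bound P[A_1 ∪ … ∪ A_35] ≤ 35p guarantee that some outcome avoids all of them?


Union bound: P[∪_{i=1}^{35} A_i] ≤ Σ_i P[A_i] ≤ 35·p = 35·(1/35) = 1.
Numerically: 1 ≈ 1.0000.
Is 1 < 1? NO.
Since the bound 1 is ≥ 1, the union bound is uninformative here; it does NOT by itself certify existence.

35·p = 1 ≈ 1.0000; existence NOT certified by the union bound.


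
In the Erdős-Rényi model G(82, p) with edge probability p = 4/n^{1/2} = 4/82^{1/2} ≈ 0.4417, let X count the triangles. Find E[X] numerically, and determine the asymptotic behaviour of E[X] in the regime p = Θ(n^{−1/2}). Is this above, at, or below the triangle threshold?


Number of potential triangles: C(82, 3) = 88560.
Each occurs with probability p³ ≈ (0.4417)³ ≈ 8.619046e-02.
By linearity: E[X] = C(82, 3)·p³ ≈ 88560 · 8.619046e-02 ≈ 7633.0271.
Since α = 1/2 < 1, p = c/n^{1/2} ≫ 1/n is above the triangle threshold p ~ 1/n. Asymptotically E[X] ~ (c³/6)·n^{3(1−α)} = (4³/6)·n^{1.5} → ∞; triangles are abundant w.h.p.

E[X] ≈ 7633.0271; in regime p = Θ(1/n^{1/2}) E[X] diverges (above the triangle threshold p ~ 1/n).


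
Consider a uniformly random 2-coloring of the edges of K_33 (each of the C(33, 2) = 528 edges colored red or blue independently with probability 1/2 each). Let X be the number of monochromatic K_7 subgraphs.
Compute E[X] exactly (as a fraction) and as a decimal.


Let X = Σ_S X_S over the C(33, 7) = 4272048 subsets S of size 7, where X_S = 1 if the K_7 on S is monochromatic.
For a fixed S, the K_7 on S has C(7, 2) = 21 edges. P[all 21 edges red] = (1/2)^21, and likewise for blue, so P[monochromatic] = 2·(1/2)^21 = 2^{1 − 21} = 1/1048576.
By linearity of expectation: E[X] = C(33, 7) · 2^{1 − 21} = 4272048 · 1/1048576 = 267003/65536.
Numerically: E[X] ≈ 4.074142.

E[X] = C(33,7)·2^(1−C(7,2)) = 267003/65536 ≈ 4.074142.


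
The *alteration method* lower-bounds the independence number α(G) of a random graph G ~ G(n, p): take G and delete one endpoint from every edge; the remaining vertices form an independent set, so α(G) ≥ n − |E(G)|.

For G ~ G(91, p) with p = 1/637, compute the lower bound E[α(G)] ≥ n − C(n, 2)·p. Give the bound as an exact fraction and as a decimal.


E[|E(G)|] = C(91, 2)·p = 4095 · (1/637) = 45/7.
E[α(G)] ≥ n − E[|E(G)|] = 91 − 45/7 = 592/7.
Numerically: ≈ 84.571429.
(This is only a lower bound; the true E[α(G)] may be larger.)

E[α(G)] ≥ 592/7 ≈ 84.571429.


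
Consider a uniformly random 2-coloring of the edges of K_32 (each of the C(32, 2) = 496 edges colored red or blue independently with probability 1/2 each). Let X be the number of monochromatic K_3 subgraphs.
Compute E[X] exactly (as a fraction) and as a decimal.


Let X = Σ_S X_S over the C(32, 3) = 4960 subsets S of size 3, where X_S = 1 if the K_3 on S is monochromatic.
For a fixed S, the K_3 on S has C(3, 2) = 3 edges. P[all 3 edges red] = (1/2)^3, and likewise for blue, so P[monochromatic] = 2·(1/2)^3 = 2^{1 − 3} = 1/4.
Summing: E[X] = C(32, 3) · 2^{1 − 3} = 4960 · 1/4 = 1240.
Numerically: E[X] ≈ 1240.00000.

E[X] = C(32,3)·2^(1−C(3,2)) = 1240 ≈ 1240.00000.


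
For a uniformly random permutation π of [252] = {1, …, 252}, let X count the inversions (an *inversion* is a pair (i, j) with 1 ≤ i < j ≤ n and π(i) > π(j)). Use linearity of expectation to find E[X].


Write X = Σ X_I over the C(252, 2) = 31626 pairs i < j, with X_I the indicator of one inversion.
There are 31626 indicators.
For each fixed pair i < j, the values π(i) and π(j) are two distinct elements of {1, …, 252} in uniformly random order; by symmetry P[π(i) > π(j)] = 1/2.
By linearity: E[X] = 31626 · (1/2) = C(252, 2) · (1/2) = 31626/2 = 15813 ≈ 15813.00000.

E[X] = 15813 = 15813.00000.


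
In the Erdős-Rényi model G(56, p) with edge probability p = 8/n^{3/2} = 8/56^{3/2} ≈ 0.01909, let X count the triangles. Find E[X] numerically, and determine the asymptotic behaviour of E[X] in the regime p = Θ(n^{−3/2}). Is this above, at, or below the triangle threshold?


Number of potential triangles: C(56, 3) = 27720.
Each occurs with probability p³ ≈ (0.01909)³ ≈ 6.9570294e-06.
By linearity: E[X] = C(56, 3)·p³ ≈ 27720 · 6.9570294e-06 ≈ 0.19285.
Since α = 3/2 > 1, p = c/n^{3/2} = o(1/n) is below the triangle threshold p ~ 1/n. Asymptotically E[X] ~ (c³/6)·n^{3(1−α)} = (8³/6)·n^{-1.5} → 0, so by Markov's inequality G has no triangles w.h.p.

E[X] ≈ 0.19285; in regime p = Θ(1/n^{3/2}) E[X] tends to 0 (below the triangle threshold p ~ 1/n).


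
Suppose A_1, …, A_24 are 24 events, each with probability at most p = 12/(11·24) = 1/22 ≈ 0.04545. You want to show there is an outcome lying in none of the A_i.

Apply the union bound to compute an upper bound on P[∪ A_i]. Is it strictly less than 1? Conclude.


Union bound: P[∪_{i=1}^{24} A_i] ≤ Σ_i P[A_i] ≤ 24·p = 24·(1/22) = 12/11.
Numerically: 12/11 ≈ 1.09091.
Is 12/11 < 1? NO.
Since the bound 12/11 is ≥ 1, the union bound is uninformative here; it does NOT by itself certify existence.

24·p = 12/11 ≈ 1.09091; existence NOT certified by the union bound.


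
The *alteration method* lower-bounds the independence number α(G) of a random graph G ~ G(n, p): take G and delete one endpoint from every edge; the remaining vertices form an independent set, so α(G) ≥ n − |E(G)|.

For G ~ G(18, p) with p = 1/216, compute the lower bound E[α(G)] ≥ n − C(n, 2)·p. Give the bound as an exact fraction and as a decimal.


E[|E(G)|] = C(18, 2)·p = 153 · (1/216) = 17/24.
E[α(G)] ≥ n − E[|E(G)|] = 18 − 17/24 = 415/24.
Numerically: ≈ 17.29167.
(This is only a lower bound; the true E[α(G)] may be larger.)

E[α(G)] ≥ 415/24 ≈ 17.29167.


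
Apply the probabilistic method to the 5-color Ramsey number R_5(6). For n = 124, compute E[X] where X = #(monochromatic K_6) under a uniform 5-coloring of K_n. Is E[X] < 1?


E[X] = C(124, 6) · 5^{1 − 15} = 4465475476 · 5^{−14} = 4465475476/6103515625.
As a reduced fraction: E[X] = 4465475476/6103515625 ≈ 0.73162.
Is E[X] < 1? YES.
Since E[X] < 1, there exists a 5-coloring of K_{124} with no monochromatic K_6; hence R_5(6) > 124.

E[X] = 4465475476/6103515625 ≈ 0.73162; E[X] < 1, so R_5(6) > 124.


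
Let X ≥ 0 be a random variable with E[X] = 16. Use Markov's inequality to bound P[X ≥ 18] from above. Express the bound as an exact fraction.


μ = E[X] = 16, a = 18.
Markov: P[X ≥ 18] ≤ μ/a = (16)/18 = 8/9.
Numerically: ≈ 0.888889.
(Since a = 18 > μ = 16.000000, the bound 8/9 is < 1 and informative.)

P[X ≥ 18] ≤ 8/9 ≈ 0.888889.


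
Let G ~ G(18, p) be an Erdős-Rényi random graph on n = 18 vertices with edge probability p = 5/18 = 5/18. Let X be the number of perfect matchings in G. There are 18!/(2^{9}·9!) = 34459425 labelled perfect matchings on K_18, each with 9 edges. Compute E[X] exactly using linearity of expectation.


K_18 has 18!/(2^{9}·9!) = 34459425 labelled perfect matchings.
For each such perfect matching H, let X_H = 1 if all 9 edges of H are present in G. Then P[X_H = 1] = p^{9} = (5/18)^{9} = 1953125/198359290368.
By linearity: E[X] = Σ_H E[X_H] = 34459425 · p^{9} = 34459425 · 1953125/198359290368 = 830908203125/2448880128.
Numerically: E[X] ≈ 339.3.

E[X] = 34459425 · (5/18)^{9} = 830908203125/2448880128 ≈ 339.3.


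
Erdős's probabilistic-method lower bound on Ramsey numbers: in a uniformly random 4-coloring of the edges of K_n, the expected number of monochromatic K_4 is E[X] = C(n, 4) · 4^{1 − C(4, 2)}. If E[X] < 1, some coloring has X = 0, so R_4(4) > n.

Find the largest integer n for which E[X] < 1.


We need C(n, 4) · 4^{1 − 6} < 1, i.e. C(n, 4) < 4^{6 − 1} = 1024.
Check values of n near the boundary:
  n = 9: C(9, 4) = 126; 126 < 1024? YES
  n = 10: C(10, 4) = 210; 210 < 1024? YES
  n = 11: C(11, 4) = 330; 330 < 1024? YES
  n = 12: C(12, 4) = 495; 495 < 1024? YES
  n = 13: C(13, 4) = 715; 715 < 1024? YES
  n = 14: C(14, 4) = 1001; 1001 < 1024? YES
  n = 15: C(15, 4) = 1365; 1365 < 1024? NO
  n = 16: C(16, 4) = 1820; 1820 < 1024? NO
The largest n with C(n, 4) < 1024 is n = 14 (where E[X] = 1001/1024 ≈ 0.977539). Hence R_4(4) > 14, i.e. R_4(4) ≥ 15.

Largest n = 14; hence R_4(4) > 14.


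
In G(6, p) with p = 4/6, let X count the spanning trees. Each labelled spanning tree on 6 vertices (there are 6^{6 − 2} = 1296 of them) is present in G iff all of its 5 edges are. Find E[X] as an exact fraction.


K_6 has 6^{6 − 2} = 1296 labelled spanning trees.
For each such spanning tree H, let X_H = 1 if all 5 edges of H are present in G. Then P[X_H = 1] = p^{5} = (2/3)^{5} = 32/243.
By linearity of expectation: E[X] = Σ_H E[X_H] = 1296 · p^{5} = 1296 · 32/243 = 512/3.
Numerically: E[X] ≈ 170.7.

E[X] = 1296 · (2/3)^{5} = 512/3 ≈ 170.7.


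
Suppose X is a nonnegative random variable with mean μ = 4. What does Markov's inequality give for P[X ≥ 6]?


μ = E[X] = 4, a = 6.
Markov: P[X ≥ 6] ≤ μ/a = (4)/6 = 2/3.
Numerically: ≈ 0.666667.
(Since a = 6 > μ = 4.000000, the bound 2/3 is < 1 and informative.)

P[X ≥ 6] ≤ 2/3 ≈ 0.666667.


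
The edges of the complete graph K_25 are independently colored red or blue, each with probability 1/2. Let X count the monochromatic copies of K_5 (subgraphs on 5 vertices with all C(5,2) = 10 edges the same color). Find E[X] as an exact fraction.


Let X = Σ_S X_S over the C(25, 5) = 53130 subsets S of size 5, where X_S = 1 if the K_5 on S is monochromatic.
For a fixed S, the K_5 on S has C(5, 2) = 10 edges. P[all 10 edges red] = (1/2)^10, and likewise for blue, so P[monochromatic] = 2·(1/2)^10 = 2^{1 − 10} = 1/512.
By linearity of expectation: E[X] = C(25, 5) · 2^{1 − 10} = 53130 · 1/512 = 26565/256.
Numerically: E[X] ≈ 103.770.

E[X] = C(25,5)·2^(1−C(5,2)) = 26565/256 ≈ 103.770.


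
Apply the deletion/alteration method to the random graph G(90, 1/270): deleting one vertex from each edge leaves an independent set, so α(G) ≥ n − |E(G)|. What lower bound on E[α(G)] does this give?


E[|E(G)|] = C(90, 2)·p = 4005 · (1/270) = 89/6.
E[α(G)] ≥ n − E[|E(G)|] = 90 − 89/6 = 451/6.
Numerically: ≈ 75.1667.
(This is only a lower bound; the true E[α(G)] may be larger.)

E[α(G)] ≥ 451/6 ≈ 75.1667.


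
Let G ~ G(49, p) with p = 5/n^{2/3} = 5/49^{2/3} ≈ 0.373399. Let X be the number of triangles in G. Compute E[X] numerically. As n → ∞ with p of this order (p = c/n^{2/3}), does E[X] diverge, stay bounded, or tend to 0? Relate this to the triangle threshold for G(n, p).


Number of potential triangles: C(49, 3) = 18424.
Each occurs with probability p³ ≈ (0.373399)³ ≈ 5.20616410e-02.
By linearity: E[X] = C(49, 3)·p³ ≈ 18424 · 5.20616410e-02 ≈ 959.183673.
Since α = 2/3 < 1, p = c/n^{2/3} ≫ 1/n is above the triangle threshold p ~ 1/n. Asymptotically E[X] ~ (c³/6)·n^{3(1−α)} = (5³/6)·n^{1} → ∞; triangles are abundant w.h.p.

E[X] ≈ 959.183673; in regime p = Θ(1/n^{2/3}) E[X] diverges (above the triangle threshold p ~ 1/n).


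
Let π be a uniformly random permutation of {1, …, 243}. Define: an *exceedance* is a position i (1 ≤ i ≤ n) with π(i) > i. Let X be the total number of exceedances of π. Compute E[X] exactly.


Write X = Σ_{i=1}^{243} X_i, where X_i = 1_{π(i) > i}.
For each fixed i, π(i) is uniform over {1, …, 243} (marginal of a uniform permutation), so P[π(i) > i] = (n − i)/n. Summing: Σ_{i=1}^{243} (n − i)/n = (0 + 1 + … + 242)/243 = 243(243 − 1)/(2·243) = (243 − 1)/2.
Hence E[X] = Σ_{i=1}^{243} (243 − i)/243 = 121 ≈ 121.000000.

E[X] = 121 = 121.000000.


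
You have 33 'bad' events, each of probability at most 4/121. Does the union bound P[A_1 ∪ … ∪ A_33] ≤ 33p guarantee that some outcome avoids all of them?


Union bound: P[∪_{i=1}^{33} A_i] ≤ Σ_i P[A_i] ≤ 33·p = 33·(4/121) = 12/11.
Numerically: 12/11 ≈ 1.091.
Is 12/11 < 1? NO.
Since the bound 12/11 is ≥ 1, the union bound is uninformative here; it does NOT by itself certify existence.

33·p = 12/11 ≈ 1.091; existence NOT certified by the union bound.


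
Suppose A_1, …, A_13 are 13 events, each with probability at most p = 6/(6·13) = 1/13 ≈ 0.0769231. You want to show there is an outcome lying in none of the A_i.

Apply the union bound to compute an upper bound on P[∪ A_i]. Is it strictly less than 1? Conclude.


Union bound: P[∪_{i=1}^{13} A_i] ≤ Σ_i P[A_i] ≤ 13·p = 13·(1/13) = 1.
Numerically: 1 ≈ 1.0000000.
Is 1 < 1? NO.
Since the bound 1 is ≥ 1, the union bound is uninformative here; it does NOT by itself certify existence.

13·p = 1 ≈ 1.0000000; existence NOT certified by the union bound.


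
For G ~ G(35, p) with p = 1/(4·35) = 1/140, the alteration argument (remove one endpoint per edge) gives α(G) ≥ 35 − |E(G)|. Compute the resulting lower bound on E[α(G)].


E[|E(G)|] = C(35, 2)·p = 595 · (1/140) = 17/4.
E[α(G)] ≥ n − E[|E(G)|] = 35 − 17/4 = 123/4.
Numerically: ≈ 30.7500.
(This is only a lower bound; the true E[α(G)] may be larger.)

E[α(G)] ≥ 123/4 ≈ 30.7500.


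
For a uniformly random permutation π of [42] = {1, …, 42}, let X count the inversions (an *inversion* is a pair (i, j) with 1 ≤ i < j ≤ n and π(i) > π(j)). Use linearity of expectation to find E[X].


Write X = Σ X_I over the C(42, 2) = 861 pairs i < j, with X_I the indicator of one inversion.
There are 861 indicators.
For each fixed pair i < j, the values π(i) and π(j) are two distinct elements of {1, …, 42} in uniformly random order; by symmetry P[π(i) > π(j)] = 1/2.
By linearity: E[X] = 861 · (1/2) = C(42, 2) · (1/2) = 861/2 = 861/2 ≈ 430.500.

E[X] = 861/2 = 430.500.


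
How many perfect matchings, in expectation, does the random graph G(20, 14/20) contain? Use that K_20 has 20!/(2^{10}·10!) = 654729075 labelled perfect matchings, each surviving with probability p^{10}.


K_20 has 20!/(2^{10}·10!) = 654729075 labelled perfect matchings.
For each such perfect matching H, let X_H = 1 if all 10 edges of H are present in G. Then P[X_H = 1] = p^{10} = (7/10)^{10} = 282475249/10000000000.
Summing the indicators: E[X] = Σ_H E[X_H] = 654729075 · p^{10} = 654729075 · 282475249/10000000000 = 7397790339526587/400000000.
Numerically: E[X] ≈ 1.849e+07.

E[X] = 654729075 · (7/10)^{10} = 7397790339526587/400000000 ≈ 1.849e+07.


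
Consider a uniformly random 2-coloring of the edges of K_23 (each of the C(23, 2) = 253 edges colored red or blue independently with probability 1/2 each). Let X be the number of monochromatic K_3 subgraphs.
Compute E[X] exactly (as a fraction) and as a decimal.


Let X = Σ_S X_S over the C(23, 3) = 1771 subsets S of size 3, where X_S = 1 if the K_3 on S is monochromatic.
For a fixed S, the K_3 on S has C(3, 2) = 3 edges. P[all 3 edges red] = (1/2)^3, and likewise for blue, so P[monochromatic] = 2·(1/2)^3 = 2^{1 − 3} = 1/4.
Summing: E[X] = C(23, 3) · 2^{1 − 3} = 1771 · 1/4 = 1771/4.
Numerically: E[X] ≈ 442.75000.

E[X] = C(23,3)·2^(1−C(3,2)) = 1771/4 ≈ 442.75000.


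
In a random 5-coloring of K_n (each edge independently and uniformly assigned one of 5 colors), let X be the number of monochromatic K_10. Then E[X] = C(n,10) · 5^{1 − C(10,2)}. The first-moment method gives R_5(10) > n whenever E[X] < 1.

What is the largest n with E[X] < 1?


We need C(n, 10) · 5^{1 − 45} < 1, i.e. C(n, 10) < 5^{45 − 1} = 5684341886080801486968994140625.
Check values of n near the boundary:
  n = 5390: C(5390, 10) = 5655833965919099070255434039753; 5655833965919099070255434039753 < 5684341886080801486968994140625? YES
  n = 5391: C(5391, 10) = 5666344714787188828795213697883; 5666344714787188828795213697883 < 5684341886080801486968994140625? YES
  n = 5392: C(5392, 10) = 5676873040158402483252283957448; 5676873040158402483252283957448 < 5684341886080801486968994140625? YES
  n = 5393: C(5393, 10) = 5687418968154238267170642278008; 5687418968154238267170642278008 < 5684341886080801486968994140625? NO
  n = 5394: C(5394, 10) = 5697982524930156243149785372878; 5697982524930156243149785372878 < 5684341886080801486968994140625? NO
  n = 5395: C(5395, 10) = 5708563736675616143322765475706; 5708563736675616143322765475706 < 5684341886080801486968994140625? NO
The largest n with C(n, 10) < 5684341886080801486968994140625 is n = 5392 (where E[X] = 5676873040158402483252283957448/5684341886080801486968994140625 ≈ 0.9986861). Hence R_5(10) > 5392, i.e. R_5(10) ≥ 5393.

Largest n = 5392; hence R_5(10) > 5392.
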